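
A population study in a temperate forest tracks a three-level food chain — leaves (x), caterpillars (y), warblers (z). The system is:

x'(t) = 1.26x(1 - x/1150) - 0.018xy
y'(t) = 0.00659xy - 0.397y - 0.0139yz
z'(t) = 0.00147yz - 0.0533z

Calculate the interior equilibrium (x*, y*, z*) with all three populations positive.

From dz/dt = 0: 0.00147y* = 0.0533, so y* = 36.3.
From dx/dt = 0: 1.26(1 - x*/1150) = 0.018·36.3, giving x* = 1150·(1 - 0.518) = 554.
From dy/dt = 0: 0.00659·554 - 0.397 = 0.0139z*, so z* = 3.26/0.0139 = 234.

x* ≈ 554, y* ≈ 36.3, z* ≈ 234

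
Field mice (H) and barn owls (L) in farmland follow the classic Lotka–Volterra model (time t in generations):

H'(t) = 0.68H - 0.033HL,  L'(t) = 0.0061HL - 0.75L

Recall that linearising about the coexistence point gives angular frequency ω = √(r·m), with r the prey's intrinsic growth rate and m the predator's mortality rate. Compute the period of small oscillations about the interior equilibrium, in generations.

Here r = 0.68 and m = 0.75, so r·m = 0.51.
ω = √0.51 = 0.714 per generation, hence T = 2π/ω ≈ 8.8 generations.

T ≈ 8.8 generations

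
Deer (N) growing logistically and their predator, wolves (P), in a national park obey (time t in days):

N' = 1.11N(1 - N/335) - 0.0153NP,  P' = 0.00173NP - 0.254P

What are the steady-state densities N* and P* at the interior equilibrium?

From dP/dt = 0 with P > 0: 0.00173N* = 0.254, so N* = 147.
Substitute into dN/dt = 0: 1.11(1 - 147/335) = 0.0153P*.
The bracket is 0.562, giving P* = 0.624/0.0153 = 40.8.

N* ≈ 147, P* ≈ 40.8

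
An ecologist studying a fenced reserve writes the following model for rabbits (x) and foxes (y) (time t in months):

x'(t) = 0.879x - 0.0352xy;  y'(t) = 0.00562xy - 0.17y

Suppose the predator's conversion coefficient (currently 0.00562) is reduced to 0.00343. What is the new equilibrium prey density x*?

x* ≈ 49.6

At the interior fixed point, setting dy/dt = 0 with y > 0 fixes x* = (predator death rate)/(xy coefficient) — independent of the other coefficients.
With the change, x* = 0.17/0.00343 = 49.6; it rises from 30.2.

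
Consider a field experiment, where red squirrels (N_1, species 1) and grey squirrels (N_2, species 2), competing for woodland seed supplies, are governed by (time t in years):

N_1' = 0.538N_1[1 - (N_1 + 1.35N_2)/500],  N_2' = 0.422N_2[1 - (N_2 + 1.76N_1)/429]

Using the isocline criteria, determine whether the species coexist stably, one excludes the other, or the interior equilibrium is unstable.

Compare the nullcline intercepts: K1/α12 = 500/1.35 = 370 < K2 = 429; K2/α21 = 429/1.76 = 244 < K1 = 500.
Since both are reversed, neither can invade when rare; the interior point is a saddle.

unstable coexistence (outcome depends on initial conditions)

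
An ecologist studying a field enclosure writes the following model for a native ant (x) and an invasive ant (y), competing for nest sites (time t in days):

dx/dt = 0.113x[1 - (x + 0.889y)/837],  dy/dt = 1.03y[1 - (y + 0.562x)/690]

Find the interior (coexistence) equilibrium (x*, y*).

Setting both brackets to zero gives the nullclines x + 0.889y = 837 and 0.562x + y = 690.
Substituting y = 690 - 0.562x into the first: x(1 - 0.889·0.562) = 837 - 0.889·690.
So x* = 224/0.5 = 447, and then y* = 690 - 0.562·447 = 439.

x* ≈ 447, y* ≈ 439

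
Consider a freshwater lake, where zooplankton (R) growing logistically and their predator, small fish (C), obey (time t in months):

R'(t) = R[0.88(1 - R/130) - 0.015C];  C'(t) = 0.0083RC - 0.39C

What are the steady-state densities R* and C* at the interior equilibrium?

R* ≈ 47, C* ≈ 37.5

From dC/dt = 0 with C > 0: 0.0083R* = 0.39, so R* = 47.
Substitute into dR/dt = 0: 0.88(1 - 47/130) = 0.015C*.
The bracket is 0.639, giving C* = 0.562/0.015 = 37.5.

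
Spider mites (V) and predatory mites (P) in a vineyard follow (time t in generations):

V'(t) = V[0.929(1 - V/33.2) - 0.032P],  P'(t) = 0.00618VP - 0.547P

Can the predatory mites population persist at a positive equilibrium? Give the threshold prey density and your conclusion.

The predator equation gives dP/dt > 0 only when V > 0.547/0.00618 = 88.5.
Without the predator, V → K = 33.2. Since 33.2 < 88.5, the predator cannot invade.

Threshold V = 88.5; K < 88.5, so no, the predator goes extinct.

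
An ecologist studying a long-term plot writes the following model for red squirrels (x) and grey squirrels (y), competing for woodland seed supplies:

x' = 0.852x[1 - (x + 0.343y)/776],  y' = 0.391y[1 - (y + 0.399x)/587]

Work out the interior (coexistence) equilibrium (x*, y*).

x* ≈ 666, y* ≈ 321

Setting both brackets to zero gives the nullclines x + 0.343y = 776 and 0.399x + y = 587.
Substituting y = 587 - 0.399x into the first: x(1 - 0.343·0.399) = 776 - 0.343·587.
So x* = 575/0.863 = 666, and then y* = 587 - 0.399·666 = 321.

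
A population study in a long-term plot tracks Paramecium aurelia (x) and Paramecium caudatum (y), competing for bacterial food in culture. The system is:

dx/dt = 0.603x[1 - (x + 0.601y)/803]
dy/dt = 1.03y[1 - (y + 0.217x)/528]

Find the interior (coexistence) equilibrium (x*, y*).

x* ≈ 559, y* ≈ 407

Setting both brackets to zero gives the nullclines x + 0.601y = 803 and 0.217x + y = 528.
Substituting y = 528 - 0.217x into the first: x(1 - 0.601·0.217) = 803 - 0.601·528.
So x* = 486/0.87 = 559, and then y* = 528 - 0.217·559 = 407.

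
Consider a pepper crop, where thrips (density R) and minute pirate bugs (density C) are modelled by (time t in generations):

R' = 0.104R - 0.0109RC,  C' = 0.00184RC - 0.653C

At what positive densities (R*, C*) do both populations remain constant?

R* ≈ 355, C* ≈ 9.54

Set dC/dt = 0 with C > 0: 0.00184R - 0.653 = 0, so R* = 0.653/0.00184 = 355.
Set dR/dt = 0 with R > 0: 0.104 - 0.0109C = 0, so C* = 0.104/0.0109 = 9.54.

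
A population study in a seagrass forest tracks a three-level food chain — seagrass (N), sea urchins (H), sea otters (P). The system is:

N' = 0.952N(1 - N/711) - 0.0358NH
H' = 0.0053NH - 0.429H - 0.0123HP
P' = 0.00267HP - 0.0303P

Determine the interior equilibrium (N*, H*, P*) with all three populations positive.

N* ≈ 408, H* ≈ 11.3, P* ≈ 141

From dP/dt = 0: 0.00267H* = 0.0303, so H* = 11.3.
From dN/dt = 0: 0.952(1 - N*/711) = 0.0358·11.3, giving N* = 711·(1 - 0.427) = 408.
From dH/dt = 0: 0.0053·408 - 0.429 = 0.0123P*, so P* = 1.73/0.0123 = 141.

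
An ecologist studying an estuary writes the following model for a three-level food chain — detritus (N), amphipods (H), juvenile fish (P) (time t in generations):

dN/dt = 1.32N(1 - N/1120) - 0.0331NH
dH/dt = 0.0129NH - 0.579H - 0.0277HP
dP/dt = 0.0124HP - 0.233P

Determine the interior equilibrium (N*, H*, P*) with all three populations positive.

N* ≈ 592, H* ≈ 18.8, P* ≈ 255

From dP/dt = 0: 0.0124H* = 0.233, so H* = 18.8.
From dN/dt = 0: 1.32(1 - N*/1120) = 0.0331·18.8, giving N* = 1120·(1 - 0.471) = 592.
From dH/dt = 0: 0.0129·592 - 0.579 = 0.0277P*, so P* = 7.06/0.0277 = 255.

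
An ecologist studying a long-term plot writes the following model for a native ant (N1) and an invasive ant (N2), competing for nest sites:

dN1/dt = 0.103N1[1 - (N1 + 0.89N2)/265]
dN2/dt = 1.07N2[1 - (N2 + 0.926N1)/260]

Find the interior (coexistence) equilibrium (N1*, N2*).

N1* ≈ 191, N2* ≈ 83.1

Setting both brackets to zero gives the nullclines N1 + 0.89N2 = 265 and 0.926N1 + N2 = 260.
Substituting N2 = 260 - 0.926N1 into the first: N1(1 - 0.89·0.926) = 265 - 0.89·260.
So N1* = 33.6/0.176 = 191, and then N2* = 260 - 0.926·191 = 83.1.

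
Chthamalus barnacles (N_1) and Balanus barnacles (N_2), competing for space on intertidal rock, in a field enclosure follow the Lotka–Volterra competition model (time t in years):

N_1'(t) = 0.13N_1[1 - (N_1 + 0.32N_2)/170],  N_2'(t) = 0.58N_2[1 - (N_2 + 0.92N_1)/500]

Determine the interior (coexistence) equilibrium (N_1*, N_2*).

N_1* ≈ 14.2, N_2* ≈ 487

Setting both brackets to zero gives the nullclines N_1 + 0.32N_2 = 170 and 0.92N_1 + N_2 = 500.
Substituting N_2 = 500 - 0.92N_1 into the first: N_1(1 - 0.32·0.92) = 170 - 0.32·500.
So N_1* = 10/0.706 = 14.2, and then N_2* = 500 - 0.92·14.2 = 487.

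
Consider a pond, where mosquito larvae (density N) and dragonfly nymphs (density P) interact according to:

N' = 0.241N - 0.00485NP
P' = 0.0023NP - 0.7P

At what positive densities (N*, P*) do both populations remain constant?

Set dP/dt = 0 with P > 0: 0.0023N - 0.7 = 0, so N* = 0.7/0.0023 = 304.
Set dN/dt = 0 with N > 0: 0.241 - 0.00485P = 0, so P* = 0.241/0.00485 = 49.7.

N* ≈ 304, P* ≈ 49.7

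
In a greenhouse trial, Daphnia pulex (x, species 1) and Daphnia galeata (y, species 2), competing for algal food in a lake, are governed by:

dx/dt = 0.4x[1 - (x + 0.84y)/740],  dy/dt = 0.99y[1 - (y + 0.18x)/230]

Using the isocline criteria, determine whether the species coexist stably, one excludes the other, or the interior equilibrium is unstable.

Compare the nullcline intercepts: K1/α12 = 740/0.84 = 881 > K2 = 230; K2/α21 = 230/0.18 = 1280 > K1 = 740.
Since both inequalities hold, each species can invade when rare, so the interior equilibrium is stable.

stable coexistence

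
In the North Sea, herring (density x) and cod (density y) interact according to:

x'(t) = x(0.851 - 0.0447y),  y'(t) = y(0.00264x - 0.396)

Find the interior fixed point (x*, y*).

Set dy/dt = 0 with y > 0: 0.00264x - 0.396 = 0, so x* = 0.396/0.00264 = 150.
Set dx/dt = 0 with x > 0: 0.851 - 0.0447y = 0, so y* = 0.851/0.0447 = 19.

x* ≈ 150, y* ≈ 19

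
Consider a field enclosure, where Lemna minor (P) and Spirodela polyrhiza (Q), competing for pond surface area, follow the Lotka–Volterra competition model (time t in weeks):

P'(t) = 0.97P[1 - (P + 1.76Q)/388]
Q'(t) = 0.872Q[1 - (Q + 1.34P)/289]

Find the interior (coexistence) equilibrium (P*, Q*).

Setting both brackets to zero gives the nullclines P + 1.76Q = 388 and 1.34P + Q = 289.
Substituting Q = 289 - 1.34P into the first: P(1 - 1.76·1.34) = 388 - 1.76·289.
So P* = -121/-1.36 = 88.8, and then Q* = 289 - 1.34·88.8 = 170.

P* ≈ 88.8, Q* ≈ 170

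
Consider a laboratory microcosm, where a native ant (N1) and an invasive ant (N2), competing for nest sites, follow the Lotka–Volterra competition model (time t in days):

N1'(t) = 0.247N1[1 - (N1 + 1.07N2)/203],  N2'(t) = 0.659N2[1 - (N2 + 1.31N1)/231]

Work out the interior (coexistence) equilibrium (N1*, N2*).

N1* ≈ 110, N2* ≈ 87

Setting both brackets to zero gives the nullclines N1 + 1.07N2 = 203 and 1.31N1 + N2 = 231.
Substituting N2 = 231 - 1.31N1 into the first: N1(1 - 1.07·1.31) = 203 - 1.07·231.
So N1* = -44.2/-0.402 = 110, and then N2* = 231 - 1.31·110 = 87.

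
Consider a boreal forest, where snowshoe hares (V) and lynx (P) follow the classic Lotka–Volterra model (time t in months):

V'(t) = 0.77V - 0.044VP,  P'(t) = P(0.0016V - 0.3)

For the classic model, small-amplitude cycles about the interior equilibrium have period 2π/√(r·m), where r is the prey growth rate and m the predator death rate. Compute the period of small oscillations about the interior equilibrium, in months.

Here r = 0.77 and m = 0.3, so r·m = 0.231.
ω = √0.231 = 0.481 per month, hence T = 2π/ω ≈ 13.1 months.

T ≈ 13.1 months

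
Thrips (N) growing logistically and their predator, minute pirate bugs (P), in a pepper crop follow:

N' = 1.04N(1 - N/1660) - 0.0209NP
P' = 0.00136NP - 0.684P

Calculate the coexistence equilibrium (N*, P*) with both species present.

N* ≈ 503, P* ≈ 34.7

From dP/dt = 0 with P > 0: 0.00136N* = 0.684, so N* = 503.
Substitute into dN/dt = 0: 1.04(1 - 503/1660) = 0.0209P*.
The bracket is 0.697, giving P* = 0.725/0.0209 = 34.7.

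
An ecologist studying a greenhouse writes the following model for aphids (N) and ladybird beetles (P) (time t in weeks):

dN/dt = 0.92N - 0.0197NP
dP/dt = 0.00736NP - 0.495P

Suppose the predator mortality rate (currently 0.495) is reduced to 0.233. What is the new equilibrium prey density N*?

N* ≈ 31.7

At the interior fixed point, setting dP/dt = 0 with P > 0 fixes N* = (predator death rate)/(NP coefficient) — independent of the other coefficients.
With the change, N* = 0.233/0.00736 = 31.7; it falls from 67.3.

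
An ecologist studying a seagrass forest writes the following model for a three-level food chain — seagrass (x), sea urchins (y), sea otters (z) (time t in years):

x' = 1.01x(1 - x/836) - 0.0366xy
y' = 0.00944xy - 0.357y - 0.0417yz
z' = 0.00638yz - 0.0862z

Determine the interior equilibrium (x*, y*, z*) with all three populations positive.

From dz/dt = 0: 0.00638y* = 0.0862, so y* = 13.5.
From dx/dt = 0: 1.01(1 - x*/836) = 0.0366·13.5, giving x* = 836·(1 - 0.49) = 427.
From dy/dt = 0: 0.00944·427 - 0.357 = 0.0417z*, so z* = 3.67/0.0417 = 88.

x* ≈ 427, y* ≈ 13.5, z* ≈ 88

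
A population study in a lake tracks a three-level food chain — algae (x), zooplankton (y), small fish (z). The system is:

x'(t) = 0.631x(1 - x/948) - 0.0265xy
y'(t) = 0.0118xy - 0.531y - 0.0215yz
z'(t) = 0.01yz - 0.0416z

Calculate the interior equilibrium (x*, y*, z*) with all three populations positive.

x* ≈ 782, y* ≈ 4.16, z* ≈ 405

From dz/dt = 0: 0.01y* = 0.0416, so y* = 4.16.
From dx/dt = 0: 0.631(1 - x*/948) = 0.0265·4.16, giving x* = 948·(1 - 0.175) = 782.
From dy/dt = 0: 0.0118·782 - 0.531 = 0.0215z*, so z* = 8.7/0.0215 = 405.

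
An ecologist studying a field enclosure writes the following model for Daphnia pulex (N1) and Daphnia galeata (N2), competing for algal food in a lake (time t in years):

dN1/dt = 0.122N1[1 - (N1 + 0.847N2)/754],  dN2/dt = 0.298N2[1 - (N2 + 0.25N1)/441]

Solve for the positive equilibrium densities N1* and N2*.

N1* ≈ 483, N2* ≈ 320

Setting both brackets to zero gives the nullclines N1 + 0.847N2 = 754 and 0.25N1 + N2 = 441.
Substituting N2 = 441 - 0.25N1 into the first: N1(1 - 0.847·0.25) = 754 - 0.847·441.
So N1* = 380/0.788 = 483, and then N2* = 441 - 0.25·483 = 320.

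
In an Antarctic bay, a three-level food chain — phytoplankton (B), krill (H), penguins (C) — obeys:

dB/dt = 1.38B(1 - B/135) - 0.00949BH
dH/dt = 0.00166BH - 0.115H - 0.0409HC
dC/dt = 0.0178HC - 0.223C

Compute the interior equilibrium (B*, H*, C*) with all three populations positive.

B* ≈ 123, H* ≈ 12.5, C* ≈ 2.2

From dC/dt = 0: 0.0178H* = 0.223, so H* = 12.5.
From dB/dt = 0: 1.38(1 - B*/135) = 0.00949·12.5, giving B* = 135·(1 - 0.0862) = 123.
From dH/dt = 0: 0.00166·123 - 0.115 = 0.0409C*, so C* = 0.0898/0.0409 = 2.2.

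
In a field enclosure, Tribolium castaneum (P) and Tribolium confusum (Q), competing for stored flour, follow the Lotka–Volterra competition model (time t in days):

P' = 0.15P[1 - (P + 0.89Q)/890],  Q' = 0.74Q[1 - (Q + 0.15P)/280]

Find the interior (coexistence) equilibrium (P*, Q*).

Setting both brackets to zero gives the nullclines P + 0.89Q = 890 and 0.15P + Q = 280.
Substituting Q = 280 - 0.15P into the first: P(1 - 0.89·0.15) = 890 - 0.89·280.
So P* = 641/0.867 = 740, and then Q* = 280 - 0.15·740 = 169.

P* ≈ 740, Q* ≈ 169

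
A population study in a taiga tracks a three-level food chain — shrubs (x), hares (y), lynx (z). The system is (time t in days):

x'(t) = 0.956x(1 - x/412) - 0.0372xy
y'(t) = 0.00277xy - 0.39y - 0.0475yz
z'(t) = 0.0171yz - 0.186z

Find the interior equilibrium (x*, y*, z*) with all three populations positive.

x* ≈ 238, y* ≈ 10.9, z* ≈ 5.65

From dz/dt = 0: 0.0171y* = 0.186, so y* = 10.9.
From dx/dt = 0: 0.956(1 - x*/412) = 0.0372·10.9, giving x* = 412·(1 - 0.423) = 238.
From dy/dt = 0: 0.00277·238 - 0.39 = 0.0475z*, so z* = 0.268/0.0475 = 5.65.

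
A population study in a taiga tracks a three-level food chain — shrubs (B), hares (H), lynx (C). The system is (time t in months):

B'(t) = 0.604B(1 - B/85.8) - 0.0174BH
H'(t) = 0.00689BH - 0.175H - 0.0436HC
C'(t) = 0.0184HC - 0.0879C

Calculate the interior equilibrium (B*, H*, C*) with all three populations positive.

From dC/dt = 0: 0.0184H* = 0.0879, so H* = 4.78.
From dB/dt = 0: 0.604(1 - B*/85.8) = 0.0174·4.78, giving B* = 85.8·(1 - 0.138) = 74.
From dH/dt = 0: 0.00689·74 - 0.175 = 0.0436C*, so C* = 0.335/0.0436 = 7.68.

B* ≈ 74, H* ≈ 4.78, C* ≈ 7.68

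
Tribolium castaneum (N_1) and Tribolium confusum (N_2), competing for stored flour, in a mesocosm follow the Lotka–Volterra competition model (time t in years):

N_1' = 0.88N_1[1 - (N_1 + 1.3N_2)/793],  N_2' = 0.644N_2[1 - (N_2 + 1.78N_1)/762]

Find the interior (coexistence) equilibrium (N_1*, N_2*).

Setting both brackets to zero gives the nullclines N_1 + 1.3N_2 = 793 and 1.78N_1 + N_2 = 762.
Substituting N_2 = 762 - 1.78N_1 into the first: N_1(1 - 1.3·1.78) = 793 - 1.3·762.
So N_1* = -198/-1.31 = 150, and then N_2* = 762 - 1.78·150 = 494.

N_1* ≈ 150, N_2* ≈ 494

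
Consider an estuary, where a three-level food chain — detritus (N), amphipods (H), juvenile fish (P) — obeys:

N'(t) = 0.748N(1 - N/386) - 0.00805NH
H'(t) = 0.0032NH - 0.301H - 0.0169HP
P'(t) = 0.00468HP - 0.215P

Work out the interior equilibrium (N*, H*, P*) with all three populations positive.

From dP/dt = 0: 0.00468H* = 0.215, so H* = 45.9.
From dN/dt = 0: 0.748(1 - N*/386) = 0.00805·45.9, giving N* = 386·(1 - 0.494) = 195.
From dH/dt = 0: 0.0032·195 - 0.301 = 0.0169P*, so P* = 0.324/0.0169 = 19.1.

N* ≈ 195, H* ≈ 45.9, P* ≈ 19.1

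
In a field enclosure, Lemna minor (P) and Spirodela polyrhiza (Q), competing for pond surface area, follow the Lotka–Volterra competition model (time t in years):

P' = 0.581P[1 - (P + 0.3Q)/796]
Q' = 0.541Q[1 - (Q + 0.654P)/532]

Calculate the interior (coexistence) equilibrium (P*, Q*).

P* ≈ 792, Q* ≈ 14.2

Setting both brackets to zero gives the nullclines P + 0.3Q = 796 and 0.654P + Q = 532.
Substituting Q = 532 - 0.654P into the first: P(1 - 0.3·0.654) = 796 - 0.3·532.
So P* = 636/0.804 = 792, and then Q* = 532 - 0.654·792 = 14.2.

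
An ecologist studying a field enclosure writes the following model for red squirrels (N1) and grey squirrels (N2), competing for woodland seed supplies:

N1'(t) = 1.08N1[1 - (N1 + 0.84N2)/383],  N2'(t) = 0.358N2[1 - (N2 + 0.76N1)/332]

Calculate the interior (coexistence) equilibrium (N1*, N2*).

Setting both brackets to zero gives the nullclines N1 + 0.84N2 = 383 and 0.76N1 + N2 = 332.
Substituting N2 = 332 - 0.76N1 into the first: N1(1 - 0.84·0.76) = 383 - 0.84·332.
So N1* = 104/0.362 = 288, and then N2* = 332 - 0.76·288 = 113.

N1* ≈ 288, N2* ≈ 113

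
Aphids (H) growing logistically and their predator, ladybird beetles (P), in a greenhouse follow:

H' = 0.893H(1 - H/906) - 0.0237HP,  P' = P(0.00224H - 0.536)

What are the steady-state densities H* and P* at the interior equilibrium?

H* ≈ 239, P* ≈ 27.7

From dP/dt = 0 with P > 0: 0.00224H* = 0.536, so H* = 239.
Substitute into dH/dt = 0: 0.893(1 - 239/906) = 0.0237P*.
The bracket is 0.736, giving P* = 0.657/0.0237 = 27.7.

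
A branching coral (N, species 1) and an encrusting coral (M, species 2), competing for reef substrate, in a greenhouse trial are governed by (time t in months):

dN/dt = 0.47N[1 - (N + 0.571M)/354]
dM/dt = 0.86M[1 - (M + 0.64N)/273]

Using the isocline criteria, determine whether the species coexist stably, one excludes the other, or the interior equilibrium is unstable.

stable coexistence

Compare the nullcline intercepts: K1/α12 = 354/0.571 = 620 > K2 = 273; K2/α21 = 273/0.64 = 427 > K1 = 354.
Since both inequalities hold, each species can invade when rare, so the interior equilibrium is stable.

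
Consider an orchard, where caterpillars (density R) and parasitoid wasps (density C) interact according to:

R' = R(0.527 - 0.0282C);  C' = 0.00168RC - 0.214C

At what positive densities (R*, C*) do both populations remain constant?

R* ≈ 127, C* ≈ 18.7

Set dC/dt = 0 with C > 0: 0.00168R - 0.214 = 0, so R* = 0.214/0.00168 = 127.
Set dR/dt = 0 with R > 0: 0.527 - 0.0282C = 0, so C* = 0.527/0.0282 = 18.7.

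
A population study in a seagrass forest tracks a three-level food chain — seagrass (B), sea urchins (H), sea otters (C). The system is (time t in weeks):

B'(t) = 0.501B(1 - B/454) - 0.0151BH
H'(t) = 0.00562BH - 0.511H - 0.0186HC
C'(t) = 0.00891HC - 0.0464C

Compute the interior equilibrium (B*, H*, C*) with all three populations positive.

B* ≈ 383, H* ≈ 5.21, C* ≈ 88.2

From dC/dt = 0: 0.00891H* = 0.0464, so H* = 5.21.
From dB/dt = 0: 0.501(1 - B*/454) = 0.0151·5.21, giving B* = 454·(1 - 0.157) = 383.
From dH/dt = 0: 0.00562·383 - 0.511 = 0.0186C*, so C* = 1.64/0.0186 = 88.2.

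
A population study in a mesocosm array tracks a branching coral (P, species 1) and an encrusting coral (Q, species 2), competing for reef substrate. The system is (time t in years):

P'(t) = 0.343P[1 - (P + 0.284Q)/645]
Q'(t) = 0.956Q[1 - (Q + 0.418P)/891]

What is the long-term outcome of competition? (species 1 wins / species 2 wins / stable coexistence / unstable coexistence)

Compare the nullcline intercepts: K1/α12 = 645/0.284 = 2270 > K2 = 891; K2/α21 = 891/0.418 = 2130 > K1 = 645.
Since both inequalities hold, each species can invade when rare, so the interior equilibrium is stable.

stable coexistence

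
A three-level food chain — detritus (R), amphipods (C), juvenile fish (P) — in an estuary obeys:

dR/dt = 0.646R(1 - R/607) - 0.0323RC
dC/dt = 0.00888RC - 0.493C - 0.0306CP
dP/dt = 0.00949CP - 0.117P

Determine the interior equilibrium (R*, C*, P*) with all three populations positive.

R* ≈ 233, C* ≈ 12.3, P* ≈ 51.5

From dP/dt = 0: 0.00949C* = 0.117, so C* = 12.3.
From dR/dt = 0: 0.646(1 - R*/607) = 0.0323·12.3, giving R* = 607·(1 - 0.616) = 233.
From dC/dt = 0: 0.00888·233 - 0.493 = 0.0306P*, so P* = 1.57/0.0306 = 51.5.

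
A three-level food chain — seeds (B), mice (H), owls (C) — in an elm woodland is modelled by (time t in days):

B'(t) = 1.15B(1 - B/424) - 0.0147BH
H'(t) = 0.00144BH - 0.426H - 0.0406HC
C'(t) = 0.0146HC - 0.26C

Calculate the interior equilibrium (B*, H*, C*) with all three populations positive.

B* ≈ 327, H* ≈ 17.8, C* ≈ 1.12

From dC/dt = 0: 0.0146H* = 0.26, so H* = 17.8.
From dB/dt = 0: 1.15(1 - B*/424) = 0.0147·17.8, giving B* = 424·(1 - 0.228) = 327.
From dH/dt = 0: 0.00144·327 - 0.426 = 0.0406C*, so C* = 0.0456/0.0406 = 1.12.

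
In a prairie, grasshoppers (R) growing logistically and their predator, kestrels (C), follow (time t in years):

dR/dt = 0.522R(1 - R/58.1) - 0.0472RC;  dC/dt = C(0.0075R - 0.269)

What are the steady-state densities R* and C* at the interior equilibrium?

From dC/dt = 0 with C > 0: 0.0075R* = 0.269, so R* = 35.9.
Substitute into dR/dt = 0: 0.522(1 - 35.9/58.1) = 0.0472C*.
The bracket is 0.383, giving C* = 0.2/0.0472 = 4.23.

R* ≈ 35.9, C* ≈ 4.23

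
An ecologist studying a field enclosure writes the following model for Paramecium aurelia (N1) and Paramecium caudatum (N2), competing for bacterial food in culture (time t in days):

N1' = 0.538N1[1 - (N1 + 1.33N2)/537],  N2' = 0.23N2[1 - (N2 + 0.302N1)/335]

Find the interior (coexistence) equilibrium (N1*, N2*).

Setting both brackets to zero gives the nullclines N1 + 1.33N2 = 537 and 0.302N1 + N2 = 335.
Substituting N2 = 335 - 0.302N1 into the first: N1(1 - 1.33·0.302) = 537 - 1.33·335.
So N1* = 91.4/0.598 = 153, and then N2* = 335 - 0.302·153 = 289.

N1* ≈ 153, N2* ≈ 289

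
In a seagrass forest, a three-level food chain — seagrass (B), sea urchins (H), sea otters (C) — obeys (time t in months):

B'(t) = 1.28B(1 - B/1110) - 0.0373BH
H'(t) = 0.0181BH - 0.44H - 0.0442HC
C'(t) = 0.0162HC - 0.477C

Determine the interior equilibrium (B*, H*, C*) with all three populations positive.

From dC/dt = 0: 0.0162H* = 0.477, so H* = 29.4.
From dB/dt = 0: 1.28(1 - B*/1110) = 0.0373·29.4, giving B* = 1110·(1 - 0.858) = 158.
From dH/dt = 0: 0.0181·158 - 0.44 = 0.0442C*, so C* = 2.41/0.0442 = 54.6.

B* ≈ 158, H* ≈ 29.4, C* ≈ 54.6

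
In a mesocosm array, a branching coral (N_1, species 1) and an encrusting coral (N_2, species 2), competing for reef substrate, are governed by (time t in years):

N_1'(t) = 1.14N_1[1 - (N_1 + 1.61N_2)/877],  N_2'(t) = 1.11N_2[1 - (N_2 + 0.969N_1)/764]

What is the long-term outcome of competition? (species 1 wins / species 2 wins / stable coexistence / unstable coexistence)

Compare the nullcline intercepts: K1/α12 = 877/1.61 = 545 < K2 = 764; K2/α21 = 764/0.969 = 788 < K1 = 877.
Since both are reversed, neither can invade when rare; the interior point is a saddle.

unstable coexistence (outcome depends on initial conditions)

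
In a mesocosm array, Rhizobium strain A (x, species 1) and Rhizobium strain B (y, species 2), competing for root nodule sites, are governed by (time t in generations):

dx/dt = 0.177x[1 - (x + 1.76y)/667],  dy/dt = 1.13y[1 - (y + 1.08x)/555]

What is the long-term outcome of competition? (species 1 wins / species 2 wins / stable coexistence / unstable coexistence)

unstable coexistence (outcome depends on initial conditions)

Compare the nullcline intercepts: K1/α12 = 667/1.76 = 379 < K2 = 555; K2/α21 = 555/1.08 = 514 < K1 = 667.
Since both are reversed, neither can invade when rare; the interior point is a saddle.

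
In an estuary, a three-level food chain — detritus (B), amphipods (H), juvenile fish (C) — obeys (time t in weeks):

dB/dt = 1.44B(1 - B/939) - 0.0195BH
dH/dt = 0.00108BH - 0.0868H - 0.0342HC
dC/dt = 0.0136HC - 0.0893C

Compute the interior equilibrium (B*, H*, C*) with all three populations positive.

From dC/dt = 0: 0.0136H* = 0.0893, so H* = 6.57.
From dB/dt = 0: 1.44(1 - B*/939) = 0.0195·6.57, giving B* = 939·(1 - 0.0889) = 856.
From dH/dt = 0: 0.00108·856 - 0.0868 = 0.0342C*, so C* = 0.837/0.0342 = 24.5.

B* ≈ 856, H* ≈ 6.57, C* ≈ 24.5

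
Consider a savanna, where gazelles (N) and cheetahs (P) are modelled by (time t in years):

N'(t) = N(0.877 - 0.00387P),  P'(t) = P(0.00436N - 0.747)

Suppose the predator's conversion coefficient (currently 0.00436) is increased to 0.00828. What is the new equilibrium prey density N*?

At the interior fixed point, setting dP/dt = 0 with P > 0 fixes N* = (predator death rate)/(NP coefficient) — independent of the other coefficients.
With the change, N* = 0.747/0.00828 = 90.2; it falls from 171.

N* ≈ 90.2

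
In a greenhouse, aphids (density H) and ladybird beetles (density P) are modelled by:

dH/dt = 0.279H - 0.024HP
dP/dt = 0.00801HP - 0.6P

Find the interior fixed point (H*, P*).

H* ≈ 74.9, P* ≈ 11.6

Set dP/dt = 0 with P > 0: 0.00801H - 0.6 = 0, so H* = 0.6/0.00801 = 74.9.
Set dH/dt = 0 with H > 0: 0.279 - 0.024P = 0, so P* = 0.279/0.024 = 11.6.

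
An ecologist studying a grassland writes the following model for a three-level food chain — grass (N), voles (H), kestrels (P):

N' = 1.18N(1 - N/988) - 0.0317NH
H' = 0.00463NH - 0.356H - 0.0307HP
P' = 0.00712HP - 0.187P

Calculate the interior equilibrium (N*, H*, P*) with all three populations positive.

From dP/dt = 0: 0.00712H* = 0.187, so H* = 26.3.
From dN/dt = 0: 1.18(1 - N*/988) = 0.0317·26.3, giving N* = 988·(1 - 0.706) = 291.
From dH/dt = 0: 0.00463·291 - 0.356 = 0.0307P*, so P* = 0.991/0.0307 = 32.3.

N* ≈ 291, H* ≈ 26.3, P* ≈ 32.3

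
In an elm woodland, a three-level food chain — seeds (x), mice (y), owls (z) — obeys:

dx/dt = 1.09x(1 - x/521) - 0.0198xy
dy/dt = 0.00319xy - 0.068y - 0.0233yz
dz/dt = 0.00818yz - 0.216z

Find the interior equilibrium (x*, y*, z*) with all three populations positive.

From dz/dt = 0: 0.00818y* = 0.216, so y* = 26.4.
From dx/dt = 0: 1.09(1 - x*/521) = 0.0198·26.4, giving x* = 521·(1 - 0.48) = 271.
From dy/dt = 0: 0.00319·271 - 0.068 = 0.0233z*, so z* = 0.797/0.0233 = 34.2.

x* ≈ 271, y* ≈ 26.4, z* ≈ 34.2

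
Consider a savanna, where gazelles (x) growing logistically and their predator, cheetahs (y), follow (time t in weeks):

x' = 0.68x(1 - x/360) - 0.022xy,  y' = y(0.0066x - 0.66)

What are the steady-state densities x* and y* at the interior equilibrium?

From dy/dt = 0 with y > 0: 0.0066x* = 0.66, so x* = 100.
Substitute into dx/dt = 0: 0.68(1 - 100/360) = 0.022y*.
The bracket is 0.722, giving y* = 0.491/0.022 = 22.3.

x* ≈ 100, y* ≈ 22.3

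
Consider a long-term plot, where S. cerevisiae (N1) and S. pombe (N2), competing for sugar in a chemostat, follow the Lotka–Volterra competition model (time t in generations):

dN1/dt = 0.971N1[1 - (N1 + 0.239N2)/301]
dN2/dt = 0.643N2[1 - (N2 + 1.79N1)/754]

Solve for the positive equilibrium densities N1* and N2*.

Setting both brackets to zero gives the nullclines N1 + 0.239N2 = 301 and 1.79N1 + N2 = 754.
Substituting N2 = 754 - 1.79N1 into the first: N1(1 - 0.239·1.79) = 301 - 0.239·754.
So N1* = 121/0.572 = 211, and then N2* = 754 - 1.79·211 = 376.

N1* ≈ 211, N2* ≈ 376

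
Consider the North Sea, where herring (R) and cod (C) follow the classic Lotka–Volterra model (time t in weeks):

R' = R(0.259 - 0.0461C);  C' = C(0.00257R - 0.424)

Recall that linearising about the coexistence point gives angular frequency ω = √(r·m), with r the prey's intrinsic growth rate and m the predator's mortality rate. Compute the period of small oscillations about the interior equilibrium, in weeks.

Here r = 0.259 and m = 0.424, so r·m = 0.11.
ω = √0.11 = 0.331 per week, hence T = 2π/ω ≈ 19 weeks.

T ≈ 19 weeks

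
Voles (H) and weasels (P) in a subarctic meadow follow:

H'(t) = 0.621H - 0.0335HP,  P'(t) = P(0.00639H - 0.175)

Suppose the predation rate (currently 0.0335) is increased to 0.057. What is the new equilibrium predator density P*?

At the interior fixed point, setting dH/dt = 0 with H > 0 fixes P* = (prey growth rate)/(HP coefficient) — independent of the other coefficients.
With the change, P* = 0.621/0.057 = 10.9; it falls from 18.5.

P* ≈ 10.9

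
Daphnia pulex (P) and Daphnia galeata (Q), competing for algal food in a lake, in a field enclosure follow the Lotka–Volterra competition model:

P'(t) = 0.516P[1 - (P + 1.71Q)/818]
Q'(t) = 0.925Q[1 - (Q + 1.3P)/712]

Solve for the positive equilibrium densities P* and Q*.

P* ≈ 327, Q* ≈ 287

Setting both brackets to zero gives the nullclines P + 1.71Q = 818 and 1.3P + Q = 712.
Substituting Q = 712 - 1.3P into the first: P(1 - 1.71·1.3) = 818 - 1.71·712.
So P* = -400/-1.22 = 327, and then Q* = 712 - 1.3·327 = 287.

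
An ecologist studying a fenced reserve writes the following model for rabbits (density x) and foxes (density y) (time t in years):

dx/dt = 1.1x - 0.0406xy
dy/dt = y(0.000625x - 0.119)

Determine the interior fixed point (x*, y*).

x* ≈ 190, y* ≈ 27.1

Set dy/dt = 0 with y > 0: 0.000625x - 0.119 = 0, so x* = 0.119/0.000625 = 190.
Set dx/dt = 0 with x > 0: 1.1 - 0.0406y = 0, so y* = 1.1/0.0406 = 27.1.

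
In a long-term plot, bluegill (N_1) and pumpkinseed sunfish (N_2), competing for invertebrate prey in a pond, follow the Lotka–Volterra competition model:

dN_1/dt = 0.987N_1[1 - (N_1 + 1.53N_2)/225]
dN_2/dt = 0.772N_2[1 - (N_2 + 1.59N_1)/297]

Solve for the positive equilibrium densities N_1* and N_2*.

N_1* ≈ 160, N_2* ≈ 42.4

Setting both brackets to zero gives the nullclines N_1 + 1.53N_2 = 225 and 1.59N_1 + N_2 = 297.
Substituting N_2 = 297 - 1.59N_1 into the first: N_1(1 - 1.53·1.59) = 225 - 1.53·297.
So N_1* = -229/-1.43 = 160, and then N_2* = 297 - 1.59·160 = 42.4.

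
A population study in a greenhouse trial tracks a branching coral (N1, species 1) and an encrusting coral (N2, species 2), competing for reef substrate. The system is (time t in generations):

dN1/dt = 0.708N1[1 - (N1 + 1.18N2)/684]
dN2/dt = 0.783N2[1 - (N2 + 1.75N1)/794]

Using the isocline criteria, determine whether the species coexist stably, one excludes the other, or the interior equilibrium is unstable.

unstable coexistence (outcome depends on initial conditions)

Compare the nullcline intercepts: K1/α12 = 684/1.18 = 580 < K2 = 794; K2/α21 = 794/1.75 = 454 < K1 = 684.
Since both are reversed, neither can invade when rare; the interior point is a saddle.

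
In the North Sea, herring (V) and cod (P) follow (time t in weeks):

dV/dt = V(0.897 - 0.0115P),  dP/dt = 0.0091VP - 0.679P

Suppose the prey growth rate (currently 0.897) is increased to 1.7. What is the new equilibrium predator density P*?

P* ≈ 148

At the interior fixed point, setting dV/dt = 0 with V > 0 fixes P* = (prey growth rate)/(VP coefficient) — independent of the other coefficients.
With the change, P* = 1.7/0.0115 = 148; it rises from 78.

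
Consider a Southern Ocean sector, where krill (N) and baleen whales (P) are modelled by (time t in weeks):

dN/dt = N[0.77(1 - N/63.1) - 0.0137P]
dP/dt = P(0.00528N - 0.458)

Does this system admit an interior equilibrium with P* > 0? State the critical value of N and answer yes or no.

The predator equation gives dP/dt > 0 only when N > 0.458/0.00528 = 86.7.
Without the predator, N → K = 63.1. Since 63.1 < 86.7, the predator cannot invade.

Threshold N = 86.7; K < 86.7, so no, the predator goes extinct.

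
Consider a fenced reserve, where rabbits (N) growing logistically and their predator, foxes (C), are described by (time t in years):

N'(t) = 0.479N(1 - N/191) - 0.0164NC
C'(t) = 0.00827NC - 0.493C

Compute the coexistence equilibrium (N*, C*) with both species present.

From dC/dt = 0 with C > 0: 0.00827N* = 0.493, so N* = 59.6.
Substitute into dN/dt = 0: 0.479(1 - 59.6/191) = 0.0164C*.
The bracket is 0.688, giving C* = 0.329/0.0164 = 20.1.

N* ≈ 59.6, C* ≈ 20.1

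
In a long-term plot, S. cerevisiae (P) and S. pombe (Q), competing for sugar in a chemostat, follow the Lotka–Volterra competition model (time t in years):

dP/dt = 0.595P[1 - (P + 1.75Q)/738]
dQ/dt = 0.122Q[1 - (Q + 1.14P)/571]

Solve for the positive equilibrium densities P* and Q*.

Setting both brackets to zero gives the nullclines P + 1.75Q = 738 and 1.14P + Q = 571.
Substituting Q = 571 - 1.14P into the first: P(1 - 1.75·1.14) = 738 - 1.75·571.
So P* = -261/-0.995 = 263, and then Q* = 571 - 1.14·263 = 272.

P* ≈ 263, Q* ≈ 272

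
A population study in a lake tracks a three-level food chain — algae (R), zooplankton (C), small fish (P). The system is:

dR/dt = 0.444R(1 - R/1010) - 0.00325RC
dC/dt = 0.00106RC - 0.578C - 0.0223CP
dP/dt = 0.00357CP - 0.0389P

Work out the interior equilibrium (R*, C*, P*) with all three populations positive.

R* ≈ 929, C* ≈ 10.9, P* ≈ 18.3

From dP/dt = 0: 0.00357C* = 0.0389, so C* = 10.9.
From dR/dt = 0: 0.444(1 - R*/1010) = 0.00325·10.9, giving R* = 1010·(1 - 0.0798) = 929.
From dC/dt = 0: 0.00106·929 - 0.578 = 0.0223P*, so P* = 0.407/0.0223 = 18.3.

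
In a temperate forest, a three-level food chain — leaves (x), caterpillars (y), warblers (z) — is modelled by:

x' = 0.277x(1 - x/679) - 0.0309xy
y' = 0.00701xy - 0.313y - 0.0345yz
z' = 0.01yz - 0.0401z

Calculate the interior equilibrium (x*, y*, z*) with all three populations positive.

From dz/dt = 0: 0.01y* = 0.0401, so y* = 4.01.
From dx/dt = 0: 0.277(1 - x*/679) = 0.0309·4.01, giving x* = 679·(1 - 0.447) = 375.
From dy/dt = 0: 0.00701·375 - 0.313 = 0.0345z*, so z* = 2.32/0.0345 = 67.2.

x* ≈ 375, y* ≈ 4.01, z* ≈ 67.2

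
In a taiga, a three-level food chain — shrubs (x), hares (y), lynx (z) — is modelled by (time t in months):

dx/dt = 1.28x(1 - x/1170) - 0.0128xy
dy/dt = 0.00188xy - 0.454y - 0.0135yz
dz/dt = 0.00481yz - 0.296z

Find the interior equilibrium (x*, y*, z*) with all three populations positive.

x* ≈ 450, y* ≈ 61.5, z* ≈ 29

From dz/dt = 0: 0.00481y* = 0.296, so y* = 61.5.
From dx/dt = 0: 1.28(1 - x*/1170) = 0.0128·61.5, giving x* = 1170·(1 - 0.615) = 450.
From dy/dt = 0: 0.00188·450 - 0.454 = 0.0135z*, so z* = 0.392/0.0135 = 29.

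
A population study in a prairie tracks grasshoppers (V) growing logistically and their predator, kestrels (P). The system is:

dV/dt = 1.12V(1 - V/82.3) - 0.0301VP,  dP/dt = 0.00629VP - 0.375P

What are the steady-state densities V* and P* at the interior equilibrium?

From dP/dt = 0 with P > 0: 0.00629V* = 0.375, so V* = 59.6.
Substitute into dV/dt = 0: 1.12(1 - 59.6/82.3) = 0.0301P*.
The bracket is 0.276, giving P* = 0.309/0.0301 = 10.3.

V* ≈ 59.6, P* ≈ 10.3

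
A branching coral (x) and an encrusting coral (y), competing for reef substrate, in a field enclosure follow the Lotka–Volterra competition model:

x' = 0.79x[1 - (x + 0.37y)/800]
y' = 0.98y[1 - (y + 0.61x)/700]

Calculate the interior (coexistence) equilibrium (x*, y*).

x* ≈ 699, y* ≈ 274

Setting both brackets to zero gives the nullclines x + 0.37y = 800 and 0.61x + y = 700.
Substituting y = 700 - 0.61x into the first: x(1 - 0.37·0.61) = 800 - 0.37·700.
So x* = 541/0.774 = 699, and then y* = 700 - 0.61·699 = 274.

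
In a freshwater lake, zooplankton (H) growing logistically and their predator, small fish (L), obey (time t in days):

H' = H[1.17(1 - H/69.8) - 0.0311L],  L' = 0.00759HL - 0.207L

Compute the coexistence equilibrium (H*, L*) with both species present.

H* ≈ 27.3, L* ≈ 22.9

From dL/dt = 0 with L > 0: 0.00759H* = 0.207, so H* = 27.3.
Substitute into dH/dt = 0: 1.17(1 - 27.3/69.8) = 0.0311L*.
The bracket is 0.609, giving L* = 0.713/0.0311 = 22.9.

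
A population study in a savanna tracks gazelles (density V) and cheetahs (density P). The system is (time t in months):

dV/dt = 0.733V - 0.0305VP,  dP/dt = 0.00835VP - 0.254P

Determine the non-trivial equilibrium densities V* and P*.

Set dP/dt = 0 with P > 0: 0.00835V - 0.254 = 0, so V* = 0.254/0.00835 = 30.4.
Set dV/dt = 0 with V > 0: 0.733 - 0.0305P = 0, so P* = 0.733/0.0305 = 24.

V* ≈ 30.4, P* ≈ 24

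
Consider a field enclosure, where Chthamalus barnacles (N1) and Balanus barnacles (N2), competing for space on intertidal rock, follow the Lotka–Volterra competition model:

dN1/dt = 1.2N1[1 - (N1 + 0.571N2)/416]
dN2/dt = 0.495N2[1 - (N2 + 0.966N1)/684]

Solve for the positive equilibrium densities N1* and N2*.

N1* ≈ 56.7, N2* ≈ 629

Setting both brackets to zero gives the nullclines N1 + 0.571N2 = 416 and 0.966N1 + N2 = 684.
Substituting N2 = 684 - 0.966N1 into the first: N1(1 - 0.571·0.966) = 416 - 0.571·684.
So N1* = 25.4/0.448 = 56.7, and then N2* = 684 - 0.966·56.7 = 629.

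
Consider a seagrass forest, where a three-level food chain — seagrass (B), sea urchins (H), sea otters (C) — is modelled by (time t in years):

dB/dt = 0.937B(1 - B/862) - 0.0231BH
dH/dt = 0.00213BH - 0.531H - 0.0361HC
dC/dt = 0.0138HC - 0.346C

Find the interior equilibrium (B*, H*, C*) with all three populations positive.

From dC/dt = 0: 0.0138H* = 0.346, so H* = 25.1.
From dB/dt = 0: 0.937(1 - B*/862) = 0.0231·25.1, giving B* = 862·(1 - 0.618) = 329.
From dH/dt = 0: 0.00213·329 - 0.531 = 0.0361C*, so C* = 0.17/0.0361 = 4.71.

B* ≈ 329, H* ≈ 25.1, C* ≈ 4.71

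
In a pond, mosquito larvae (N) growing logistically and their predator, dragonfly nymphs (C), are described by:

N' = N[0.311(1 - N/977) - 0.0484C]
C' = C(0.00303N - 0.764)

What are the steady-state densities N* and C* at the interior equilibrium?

N* ≈ 252, C* ≈ 4.77

From dC/dt = 0 with C > 0: 0.00303N* = 0.764, so N* = 252.
Substitute into dN/dt = 0: 0.311(1 - 252/977) = 0.0484C*.
The bracket is 0.742, giving C* = 0.231/0.0484 = 4.77.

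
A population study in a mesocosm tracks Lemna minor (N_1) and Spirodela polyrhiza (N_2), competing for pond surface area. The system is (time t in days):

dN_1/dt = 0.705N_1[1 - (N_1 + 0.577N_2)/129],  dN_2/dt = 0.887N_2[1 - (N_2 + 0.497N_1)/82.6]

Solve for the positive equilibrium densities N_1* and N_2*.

Setting both brackets to zero gives the nullclines N_1 + 0.577N_2 = 129 and 0.497N_1 + N_2 = 82.6.
Substituting N_2 = 82.6 - 0.497N_1 into the first: N_1(1 - 0.577·0.497) = 129 - 0.577·82.6.
So N_1* = 81.3/0.713 = 114, and then N_2* = 82.6 - 0.497·114 = 25.9.

N_1* ≈ 114, N_2* ≈ 25.9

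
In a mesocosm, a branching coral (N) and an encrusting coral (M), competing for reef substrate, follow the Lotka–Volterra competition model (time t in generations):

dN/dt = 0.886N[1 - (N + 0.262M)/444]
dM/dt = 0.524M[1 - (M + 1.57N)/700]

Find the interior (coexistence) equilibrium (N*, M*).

Setting both brackets to zero gives the nullclines N + 0.262M = 444 and 1.57N + M = 700.
Substituting M = 700 - 1.57N into the first: N(1 - 0.262·1.57) = 444 - 0.262·700.
So N* = 261/0.589 = 443, and then M* = 700 - 1.57·443 = 4.96.

N* ≈ 443, M* ≈ 4.96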